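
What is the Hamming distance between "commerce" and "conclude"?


Comparing character by character (same length = 8):
  Pos 0: 'c' vs 'c' =
  Pos 1: 'o' vs 'o' =
  Pos 2: 'm' vs 'n' !=
  Pos 3: 'm' vs 'c' !=
  Pos 4: 'e' vs 'l' !=
  Pos 5: 'r' vs 'u' !=
  Pos 6: 'c' vs 'd' !=
  Pos 7: 'e' vs 'e' =
Hamming distance = 5


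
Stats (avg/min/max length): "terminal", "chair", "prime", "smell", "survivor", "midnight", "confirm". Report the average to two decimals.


Lengths: "terminal"=8, "chair"=5, "prime"=5, "smell"=5, "survivor"=8, "midnight"=8, "confirm"=7
Sum = 46, Count = 7
Average = 46/7 = 6.57
= avg=6.57, min=5, max=8


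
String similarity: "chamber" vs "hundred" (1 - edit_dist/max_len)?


Word 1: "chamber" (length 7)
Word 2: "hundred" (length 7)
One optimal edit sequence:
  1. substitute 'c' -> 'h'  (+1)
  2. substitute 'h' -> 'u'  (+1)
  3. substitute 'a' -> 'n'  (+1)
  4. substitute 'm' -> 'd'  (+1)
  5. substitute 'b' -> 'r'  (+1)
  6. keep 'e'
  7. substitute 'r' -> 'd'  (+1)
Edit distance = 6
Max length = max(7, 7) = 7
Similarity = 1 - 6/7
= 0.1429


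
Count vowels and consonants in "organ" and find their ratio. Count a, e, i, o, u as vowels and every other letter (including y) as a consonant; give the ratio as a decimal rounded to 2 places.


Word: "organ"
Vowels (a,e,i,o,u): 2
Consonants: 3
Ratio = 2/3
= 0.67


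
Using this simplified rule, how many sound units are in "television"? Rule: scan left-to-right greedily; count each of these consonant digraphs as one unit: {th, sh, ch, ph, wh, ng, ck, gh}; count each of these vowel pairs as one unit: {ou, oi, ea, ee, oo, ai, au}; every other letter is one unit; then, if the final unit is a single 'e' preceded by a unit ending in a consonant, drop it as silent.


Word: "television" (10 letters)
Left-to-right scan:
  (1) 't' (letter)
  (2) 'e' (letter)
  (3) 'l' (letter)
  (4) 'e' (letter)
  (5) 'v' (letter)
  (6) 'i' (letter)
  (7) 's' (letter)
  (8) 'i' (letter)
  (9) 'o' (letter)
  (10) 'n' (letter)
Units from scan: 10
Sound units = 10 units


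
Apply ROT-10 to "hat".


Word: "hat"
Shift: 10
Each letter → (letter + shift) mod 26:
  'h' (7) + 10 = 17 → 'r'
  'a' (0) + 10 = 10 → 'k'
  't' (19) + 10 = 3 → 'd'
Result = "rkd"


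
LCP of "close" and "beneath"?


Word 1: "close"
Word 2: "beneath"
Comparing from start:
  Pos 0: 'c' != 'b' (stop)
LCP = "" (length 0)


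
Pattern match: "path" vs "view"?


Pattern of "path": [0, 1, 2, 3]
Pattern of "view": [0, 1, 2, 3]
Patterns match
Same pattern = Yes


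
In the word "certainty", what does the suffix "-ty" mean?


Suffix: -ty
Example: certainty (certain + -ty)
Meaning = quality of


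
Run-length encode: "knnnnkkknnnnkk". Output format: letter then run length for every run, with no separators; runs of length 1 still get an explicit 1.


String: "knnnnkkknnnnkk"
Scanning for consecutive runs:
  'k' x 1
  'n' x 4
  'k' x 3
  'n' x 4
  'k' x 2
RLE = "k1n4k3n4k2"


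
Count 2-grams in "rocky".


Word: "rocky" (length 5)
Number of 2-grams = length - 2 + 1 = 5 - 2 + 1
= 4


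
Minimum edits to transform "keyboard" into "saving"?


Word 1: "keyboard" (length 8)
Word 2: "saving" (length 6)
One optimal edit sequence (insert/delete/substitute each cost 1):
  1. delete 'k'  (+1)
  2. delete 'e'  (+1)
  3. substitute 'y' -> 's'  (+1)
  4. substitute 'b' -> 'a'  (+1)
  5. substitute 'o' -> 'v'  (+1)
  6. substitute 'a' -> 'i'  (+1)
  7. substitute 'r' -> 'n'  (+1)
  8. substitute 'd' -> 'g'  (+1)
Total edit operations: 8
Edit distance = 8


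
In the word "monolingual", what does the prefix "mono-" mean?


Prefix: mono-
Example: monolingual = mono- + lingual
Meaning = one


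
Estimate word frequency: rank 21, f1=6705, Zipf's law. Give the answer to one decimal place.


Zipf's law: f(r) = f(1) / r
f(1) = 6705
f(21) = 6705 / 21
= 319.3 occurrences


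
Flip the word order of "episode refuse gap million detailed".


Original: "episode refuse gap million detailed"
Words (1..n): episode | refuse | gap | million | detailed
Reversed (n..1): detailed | million | gap | refuse | episode
Result = "detailed million gap refuse episode"


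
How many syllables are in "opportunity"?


Word: "opportunity"
Syllable breakdown: op · por · tu · ni · ty
Counting: 5 parts
= 5 syllables


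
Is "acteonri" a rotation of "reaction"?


Word: "reaction", Candidate: "acteonri"
Method: check if candidate is substring of word+word
"reactionreaction" contains "acteonri"? No
Is rotation = No


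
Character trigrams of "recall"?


Word: "recall" (length 6)
Number of trigrams = 6 - 3 + 1 = 4
  Position 0: "rec"
  Position 1: "eca"
  Position 2: "cal"
  Position 3: "all"
Trigrams = "rec", "eca", "cal", "all"


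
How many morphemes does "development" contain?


Word: "development"
Morphemes: develop + -ment
Each morpheme carries meaning
= 2 morphemes


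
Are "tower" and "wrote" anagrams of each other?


Word 1: "tower" → sorted: eortw
Word 2: "wrote" → sorted: eortw
Same letters? eortw == eortw
Anagram = Yes


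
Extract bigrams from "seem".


Word: "seem" (length 4)
Number of bigrams = 4 - 2 + 1 = 3
  Position 0: "se"
  Position 1: "ee"
  Position 2: "em"
Bigrams = "se", "ee", "em"


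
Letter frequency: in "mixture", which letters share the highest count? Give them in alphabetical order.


Word: "mixture"
Letter counts:
  'e': 1
  'i': 1
  'm': 1
  'r': 1
  't': 1
  'u': 1
  'x': 1
Maximum count = 1
Most frequent = 'e', 'i', 'm', 'r', 't', 'u', 'x' (1 time each)


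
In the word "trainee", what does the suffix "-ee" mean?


Suffix: -ee
Example: trainee = train + -ee
Meaning = one who receives


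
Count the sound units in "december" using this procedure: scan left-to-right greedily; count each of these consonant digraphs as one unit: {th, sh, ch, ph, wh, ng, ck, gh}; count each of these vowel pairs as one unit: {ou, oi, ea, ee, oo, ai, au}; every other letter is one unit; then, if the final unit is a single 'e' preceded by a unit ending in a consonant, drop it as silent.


Word: "december" (8 letters)
Left-to-right scan:
  1. 'd' (letter)
  2. 'e' (letter)
  3. 'c' (letter)
  4. 'e' (letter)
  5. 'm' (letter)
  6. 'b' (letter)
  7. 'e' (letter)
  8. 'r' (letter)
Units from scan: 8
Sound units = 8 units


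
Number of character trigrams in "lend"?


Word: "lend" (length 4)
Number of 3-grams = length - 3 + 1 = 4 - 3 + 1
= 2


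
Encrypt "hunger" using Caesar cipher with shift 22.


Word: "hunger"
Shift: 22
Each letter → (letter + shift) mod 26:
  'h' (7) + 22 = 3 → 'd'
  'u' (20) + 22 = 16 → 'q'
  'n' (13) + 22 = 9 → 'j'
  'g' (6) + 22 = 2 → 'c'
  'e' (4) + 22 = 0 → 'a'
  'r' (17) + 22 = 13 → 'n'
Result = "dqjcan"


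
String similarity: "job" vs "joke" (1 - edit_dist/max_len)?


Word 1: "job" (length 3)
Word 2: "joke" (length 4)
One optimal edit sequence:
  1. keep 'j'
  2. keep 'o'
  3. insert 'k'  (+1)
  4. substitute 'b' -> 'e'  (+1)
Edit distance = 2
Max length = max(3, 4) = 4
Similarity = 1 - 2/4
= 0.5000


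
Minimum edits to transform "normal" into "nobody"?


Word 1: "normal" (length 6)
Word 2: "nobody" (length 6)
One optimal edit sequence (insert/delete/substitute each cost 1):
  1. keep 'n'
  2. keep 'o'
  3. substitute 'r' -> 'b'  (+1)
  4. substitute 'm' -> 'o'  (+1)
  5. substitute 'a' -> 'd'  (+1)
  6. substitute 'l' -> 'y'  (+1)
Total edit operations: 4
Edit distance = 4


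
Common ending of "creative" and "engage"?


Word 1: "creative"
Word 2: "engage"
Comparing from end:
  Pos -1: 'e' == 'e'
  Pos -2: 'v' != 'g' (stop)
LCS = "e" (length 1)


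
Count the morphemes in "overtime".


Word: "overtime"
Morphemes: over- / time
Each morpheme carries meaning
= 2 morphemes


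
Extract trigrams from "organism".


Word: "organism" (length 8)
Number of trigrams = 8 - 3 + 1 = 6
  Position 0: "org"
  Position 1: "rga"
  Position 2: "gan"
  Position 3: "ani"
  Position 4: "nis"
  Position 5: "ism"
Trigrams = "org", "rga", "gan", "ani", "nis", "ism"


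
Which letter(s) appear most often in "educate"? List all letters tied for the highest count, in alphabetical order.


Word: "educate"
Letter counts:
  'a': 1
  'c': 1
  'd': 1
  'e': 2
  't': 1
  'u': 1
Maximum count = 2
Most frequent = 'e' (2 times each)


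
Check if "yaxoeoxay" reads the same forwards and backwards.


Word: "yaxoeoxay"
Reversed: "yaxoeoxay"
Forward == Backward? yaxoeoxay == yaxoeoxay
Palindrome = Yes


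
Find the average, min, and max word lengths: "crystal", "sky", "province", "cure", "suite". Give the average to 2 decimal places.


Lengths: "crystal"=7, "sky"=3, "province"=8, "cure"=4, "suite"=5
Sum = 27, Count = 5
Average = 27/5 = 5.40
= avg=5.40, min=3, max=8


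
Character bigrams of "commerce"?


Word: "commerce" (length 8)
Number of bigrams = 8 - 2 + 1 = 7
  Position 0: "co"
  Position 1: "om"
  Position 2: "mm"
  Position 3: "me"
  Position 4: "er"
  Position 5: "rc"
  Position 6: "ce"
Bigrams = "co", "om", "mm", "me", "er", "rc", "ce"


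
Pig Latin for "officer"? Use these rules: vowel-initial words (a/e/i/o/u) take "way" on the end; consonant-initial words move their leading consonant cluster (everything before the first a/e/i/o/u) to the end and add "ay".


Word: "officer"
Starts with vowel → add 'way'
Pig Latin = "officerway"


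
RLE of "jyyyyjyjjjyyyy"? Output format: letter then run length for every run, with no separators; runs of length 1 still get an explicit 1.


String: "jyyyyjyjjjyyyy"
Scanning for consecutive runs:
  'j' x 1
  'y' x 4
  'j' x 1
  'y' x 1
  'j' x 3
  'y' x 4
RLE = "j1y4j1y1j3y4"


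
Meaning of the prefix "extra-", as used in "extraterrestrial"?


Prefix: extra-
As in: extraterrestrial -> extra- + terrestrial
Meaning = beyond


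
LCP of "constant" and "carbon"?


Word 1: "constant"
Word 2: "carbon"
Comparing from start:
  Pos 0: 'c' == 'c'
  Pos 1: 'o' != 'a' (stop)
LCP = "c" (length 1)


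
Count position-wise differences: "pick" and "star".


Comparing character by character (same length = 4):
  Pos 0: 'p' vs 's' !=
  Pos 1: 'i' vs 't' !=
  Pos 2: 'c' vs 'a' !=
  Pos 3: 'k' vs 'r' !=
Hamming distance = 4


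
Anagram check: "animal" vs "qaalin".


Word 1: "animal" → sorted: aailmn
Word 2: "qaalin" → sorted: aailnq
Same letters? aailmn != aailnq
Anagram = No


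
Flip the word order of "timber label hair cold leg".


Original: "timber label hair cold leg"
Words (1..n): timber | label | hair | cold | leg
Reversed (n..1): leg | cold | hair | label | timber
Result = "leg cold hair label timber"


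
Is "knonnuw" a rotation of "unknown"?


Word: "unknown", Candidate: "knonnuw"
Method: check if candidate is substring of word+word
"unknownunknown" contains "knonnuw"? No
Is rotation = No


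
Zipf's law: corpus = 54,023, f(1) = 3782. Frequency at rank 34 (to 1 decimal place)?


Zipf's law: f(r) = f(1) / r
f(1) = 3782
f(34) = 3782 / 34
= 111.2 occurrences


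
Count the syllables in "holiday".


Word: "holiday"
Syllable breakdown: hol | i | day
Counting: 3 parts
= 3 syllables


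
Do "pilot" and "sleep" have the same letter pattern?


Pattern of "pilot": [0, 1, 2, 3, 4]
Pattern of "sleep": [0, 1, 2, 2, 3]
Patterns do not match
Same pattern = No


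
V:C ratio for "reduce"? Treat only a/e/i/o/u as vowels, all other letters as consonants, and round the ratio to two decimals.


Word: "reduce"
Vowels (a,e,i,o,u): 3
Consonants: 3
Ratio = 3/3
= 1.00


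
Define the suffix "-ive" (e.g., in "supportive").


Suffix: -ive
As in: supportive -> support + -ive
Meaning = tending to


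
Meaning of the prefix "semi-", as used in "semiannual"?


Prefix: semi-
Example: semiannual = semi- + annual
Meaning = half


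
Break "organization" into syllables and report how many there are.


Word: "organization"
Syllable breakdown: or / gan / i / za / tion
Counting: 5 parts
= 5 syllables


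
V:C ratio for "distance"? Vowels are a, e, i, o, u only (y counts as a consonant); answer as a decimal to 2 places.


Word: "distance"
Vowels (a,e,i,o,u): 3
Consonants: 5
Ratio = 3/5
= 0.60


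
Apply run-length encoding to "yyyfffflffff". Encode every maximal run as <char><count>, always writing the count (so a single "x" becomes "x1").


String: "yyyfffflffff"
Scanning for consecutive runs:
  'y' x 3
  'f' x 4
  'l' x 1
  'f' x 4
RLE = "y3f4l1f4"


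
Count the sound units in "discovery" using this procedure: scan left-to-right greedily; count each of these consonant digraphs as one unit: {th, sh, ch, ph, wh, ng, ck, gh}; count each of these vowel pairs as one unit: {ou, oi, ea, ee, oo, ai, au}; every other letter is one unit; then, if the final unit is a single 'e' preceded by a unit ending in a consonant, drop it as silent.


Word: "discovery" (9 letters)
Left-to-right scan:
  (1) 'd' (letter)
  (2) 'i' (letter)
  (3) 's' (letter)
  (4) 'c' (letter)
  (5) 'o' (letter)
  (6) 'v' (letter)
  (7) 'e' (letter)
  (8) 'r' (letter)
  (9) 'y' (letter)
Units from scan: 9
Sound units = 9 units


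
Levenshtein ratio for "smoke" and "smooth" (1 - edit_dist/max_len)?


Word 1: "smoke" (length 5)
Word 2: "smooth" (length 6)
One optimal edit sequence:
  1. keep 's'
  2. keep 'm'
  3. insert 'o'  (+1)
  4. keep 'o'
  5. substitute 'k' -> 't'  (+1)
  6. substitute 'e' -> 'h'  (+1)
Edit distance = 3
Max length = max(5, 6) = 6
Similarity = 1 - 3/6
= 0.5000


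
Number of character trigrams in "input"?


Word: "input" (length 5)
Number of 3-grams = length - 3 + 1 = 5 - 3 + 1
= 3


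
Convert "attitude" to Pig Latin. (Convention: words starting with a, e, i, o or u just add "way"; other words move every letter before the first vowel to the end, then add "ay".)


Word: "attitude"
Starts with vowel → add 'way'
Pig Latin = "attitudeway"


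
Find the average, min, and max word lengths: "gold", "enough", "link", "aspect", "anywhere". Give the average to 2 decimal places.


Lengths: "gold"=4, "enough"=6, "link"=4, "aspect"=6, "anywhere"=8
Sum = 28, Count = 5
Average = 28/5 = 5.60
= avg=5.60, min=4, max=8


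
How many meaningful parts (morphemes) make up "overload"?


Word: "overload"
Morphemes: over- | load
Each morpheme carries meaning
= 2 morphemes


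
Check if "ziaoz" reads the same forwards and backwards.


Word: "ziaoz"
Reversed: "zoaiz"
Forward == Backward? ziaoz != zoaiz
Palindrome = No


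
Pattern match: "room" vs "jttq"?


Pattern of "room": [0, 1, 1, 2]
Pattern of "jttq": [0, 1, 1, 2]
Patterns match
Same pattern = Yes


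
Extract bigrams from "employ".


Word: "employ" (length 6)
Number of bigrams = 6 - 2 + 1 = 5
  Position 0: "em"
  Position 1: "mp"
  Position 2: "pl"
  Position 3: "lo"
  Position 4: "oy"
Bigrams = "em", "mp", "pl", "lo", "oy"


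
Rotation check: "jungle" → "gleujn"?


Word: "jungle", Candidate: "gleujn"
Method: check if candidate is substring of word+word
"junglejungle" contains "gleujn"? No
Is rotation = No


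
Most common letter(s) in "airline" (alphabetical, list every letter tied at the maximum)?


Word: "airline"
Letter counts:
  'a': 1
  'e': 1
  'i': 2
  'l': 1
  'n': 1
  'r': 1
Maximum count = 2
Most frequent = 'i' (2 times each)


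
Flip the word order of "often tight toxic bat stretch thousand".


Original: "often tight toxic bat stretch thousand"
Words (1..n): often | tight | toxic | bat | stretch | thousand
Reversed (n..1): thousand | stretch | bat | toxic | tight | often
Result = "thousand stretch bat toxic tight often"


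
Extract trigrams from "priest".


Word: "priest" (length 6)
Number of trigrams = 6 - 3 + 1 = 4
  Position 0: "pri"
  Position 1: "rie"
  Position 2: "ies"
  Position 3: "est"
Trigrams = "pri", "rie", "ies", "est"


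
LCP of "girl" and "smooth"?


Word 1: "girl"
Word 2: "smooth"
Comparing from start:
  Pos 0: 'g' != 's' (stop)
LCP = "" (length 0)


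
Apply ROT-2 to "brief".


Word: "brief"
Shift: 2
Each letter → (letter + shift) mod 26:
  'b' (1) + 2 = 3 → 'd'
  'r' (17) + 2 = 19 → 't'
  'i' (8) + 2 = 10 → 'k'
  'e' (4) + 2 = 6 → 'g'
  'f' (5) + 2 = 7 → 'h'
Result = "dtkgh"


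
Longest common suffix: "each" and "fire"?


Word 1: "each"
Word 2: "fire"
Comparing from end:
  Pos -1: 'h' != 'e' (stop)
LCS = "" (length 0)


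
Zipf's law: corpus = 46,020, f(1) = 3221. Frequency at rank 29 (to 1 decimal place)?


Zipf's law: f(r) = f(1) / r
f(1) = 3221
f(29) = 3221 / 29
= 111.1 occurrences


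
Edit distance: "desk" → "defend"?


Word 1: "desk" (length 4)
Word 2: "defend" (length 6)
One optimal edit sequence (insert/delete/substitute each cost 1):
  1. keep 'd'
  2. insert 'e'  (+1)
  3. insert 'f'  (+1)
  4. keep 'e'
  5. substitute 's' -> 'n'  (+1)
  6. substitute 'k' -> 'd'  (+1)
Total edit operations: 4
Edit distance = 4


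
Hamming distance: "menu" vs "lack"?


Comparing character by character (same length = 4):
  Pos 0: 'm' vs 'l' !=
  Pos 1: 'e' vs 'a' !=
  Pos 2: 'n' vs 'c' !=
  Pos 3: 'u' vs 'k' !=
Hamming distance = 4


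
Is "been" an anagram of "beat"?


Word 1: "beat" → sorted: abet
Word 2: "been" → sorted: been
Same letters? abet != been
Anagram = No


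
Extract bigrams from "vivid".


Word: "vivid" (length 5)
Number of bigrams = 5 - 2 + 1 = 4
  Position 0: "vi"
  Position 1: "iv"
  Position 2: "vi"
  Position 3: "id"
Bigrams = "vi", "iv", "vi", "id"


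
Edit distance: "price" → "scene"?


Word 1: "price" (length 5)
Word 2: "scene" (length 5)
One optimal edit sequence (insert/delete/substitute each cost 1):
  1. substitute 'p' -> 's'  (+1)
  2. substitute 'r' -> 'c'  (+1)
  3. substitute 'i' -> 'e'  (+1)
  4. substitute 'c' -> 'n'  (+1)
  5. keep 'e'
Total edit operations: 4
Edit distance = 4


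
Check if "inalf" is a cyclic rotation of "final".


Word: "final", Candidate: "inalf"
Method: check if candidate is substring of word+word
"finalfinal" contains "inalf"? Yes
Is rotation = Yes


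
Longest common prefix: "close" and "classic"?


Word 1: "close"
Word 2: "classic"
Comparing from start:
  Pos 0: 'c' == 'c'
  Pos 1: 'l' == 'l'
  Pos 2: 'o' != 'a' (stop)
LCP = "cl" (length 2)


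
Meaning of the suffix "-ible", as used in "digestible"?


Suffix: -ible
Example: digestible (digest + -ible)
Meaning = capable of


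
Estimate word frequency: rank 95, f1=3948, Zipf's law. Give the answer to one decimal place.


Zipf's law: f(r) = f(1) / r
f(1) = 3948
f(95) = 3948 / 95
= 41.6 occurrences


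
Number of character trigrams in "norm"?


Word: "norm" (length 4)
Number of 3-grams = length - 3 + 1 = 4 - 3 + 1
= 2


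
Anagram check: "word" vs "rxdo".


Word 1: "word" → sorted: dorw
Word 2: "rxdo" → sorted: dorx
Same letters? dorw != dorx
Anagram = No


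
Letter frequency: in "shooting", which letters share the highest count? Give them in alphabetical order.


Word: "shooting"
Letter counts:
  'g': 1
  'h': 1
  'i': 1
  'n': 1
  'o': 2
  's': 1
  't': 1
Maximum count = 2
Most frequent = 'o' (2 times each)


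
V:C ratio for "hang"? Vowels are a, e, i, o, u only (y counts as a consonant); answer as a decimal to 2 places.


Word: "hang"
Vowels (a,e,i,o,u): 1
Consonants: 3
Ratio = 1/3
= 0.33


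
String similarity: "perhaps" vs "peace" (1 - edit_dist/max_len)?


Word 1: "perhaps" (length 7)
Word 2: "peace" (length 5)
One optimal edit sequence:
  1. keep 'p'
  2. keep 'e'
  3. delete 'r'  (+1)
  4. delete 'h'  (+1)
  5. keep 'a'
  6. substitute 'p' -> 'c'  (+1)
  7. substitute 's' -> 'e'  (+1)
Edit distance = 4
Max length = max(7, 5) = 7
Similarity = 1 - 4/7
= 0.4286


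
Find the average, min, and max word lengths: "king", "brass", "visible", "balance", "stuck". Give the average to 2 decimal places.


Lengths: "king"=4, "brass"=5, "visible"=7, "balance"=7, "stuck"=5
Sum = 28, Count = 5
Average = 28/5 = 5.60
= avg=5.60, min=4, max=7


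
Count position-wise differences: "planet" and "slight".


Comparing character by character (same length = 6):
  Pos 0: 'p' vs 's' !=
  Pos 1: 'l' vs 'l' =
  Pos 2: 'a' vs 'i' !=
  Pos 3: 'n' vs 'g' !=
  Pos 4: 'e' vs 'h' !=
  Pos 5: 't' vs 't' =
Hamming distance = 4


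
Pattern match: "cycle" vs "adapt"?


Pattern of "cycle": [0, 1, 0, 2, 3]
Pattern of "adapt": [0, 1, 0, 2, 3]
Patterns match
Same pattern = Yes


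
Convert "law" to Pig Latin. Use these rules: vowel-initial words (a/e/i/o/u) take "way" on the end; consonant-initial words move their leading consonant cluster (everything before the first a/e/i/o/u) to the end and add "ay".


Word: "law"
Starts with consonant(s) → move to end, add 'ay'
Consonant cluster: "l"
Pig Latin = "awlay"


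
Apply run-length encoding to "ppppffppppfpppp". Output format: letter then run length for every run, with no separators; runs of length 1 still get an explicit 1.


String: "ppppffppppfpppp"
Scanning for consecutive runs:
  'p' x 4
  'f' x 2
  'p' x 4
  'f' x 1
  'p' x 4
RLE = "p4f2p4f1p4"


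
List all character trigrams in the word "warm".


Word: "warm" (length 4)
Number of trigrams = 4 - 3 + 1 = 2
  Position 0: "war"
  Position 1: "arm"
Trigrams = "war", "arm"


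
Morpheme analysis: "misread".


Word: "misread"
Morphemes: mis- | read
Each morpheme carries meaning
= 2 morphemes


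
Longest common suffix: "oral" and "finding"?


Word 1: "oral"
Word 2: "finding"
Comparing from end:
  Pos -1: 'l' != 'g' (stop)
LCS = "" (length 0)


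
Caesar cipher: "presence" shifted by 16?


Word: "presence"
Shift: 16
Each letter → (letter + shift) mod 26:
  'p' (15) + 16 = 5 → 'f'
  'r' (17) + 16 = 7 → 'h'
  'e' (4) + 16 = 20 → 'u'
  's' (18) + 16 = 8 → 'i'
  'e' (4) + 16 = 20 → 'u'
  'n' (13) + 16 = 3 → 'd'
  'c' (2) + 16 = 18 → 's'
  'e' (4) + 16 = 20 → 'u'
Result = "fhuiudsu"


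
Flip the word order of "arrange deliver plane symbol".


Original: "arrange deliver plane symbol"
Words (1..n): arrange | deliver | plane | symbol
Reversed (n..1): symbol | plane | deliver | arrange
Result = "symbol plane deliver arrange"


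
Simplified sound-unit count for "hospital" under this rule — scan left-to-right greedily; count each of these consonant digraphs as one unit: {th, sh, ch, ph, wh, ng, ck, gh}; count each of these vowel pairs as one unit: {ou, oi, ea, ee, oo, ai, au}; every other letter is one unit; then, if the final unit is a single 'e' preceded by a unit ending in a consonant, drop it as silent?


Word: "hospital" (8 letters)
Left-to-right scan:
  1. 'h' (letter)
  2. 'o' (letter)
  3. 's' (letter)
  4. 'p' (letter)
  5. 'i' (letter)
  6. 't' (letter)
  7. 'a' (letter)
  8. 'l' (letter)
Units from scan: 8
Sound units = 8 units


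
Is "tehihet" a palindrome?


Word: "tehihet"
Reversed: "tehihet"
Forward == Backward? tehihet == tehihet
Palindrome = Yes


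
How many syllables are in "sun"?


Word: "sun"
Syllable breakdown: sun
Counting: 1 part
= 1 syllable


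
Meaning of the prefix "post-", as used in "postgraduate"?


Prefix: post-
Example: postgraduate = post- + graduate
Meaning = after


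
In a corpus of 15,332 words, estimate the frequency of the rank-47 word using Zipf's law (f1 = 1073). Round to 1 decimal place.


Zipf's law: f(r) = f(1) / r
f(1) = 1073
f(47) = 1073 / 47
= 22.8 occurrences


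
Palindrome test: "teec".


Word: "teec"
Reversed: "ceet"
Forward == Backward? teec != ceet
Palindrome = No


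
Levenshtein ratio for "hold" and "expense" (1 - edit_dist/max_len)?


Word 1: "hold" (length 4)
Word 2: "expense" (length 7)
One optimal edit sequence:
  1. insert 'e'  (+1)
  2. insert 'x'  (+1)
  3. insert 'p'  (+1)
  4. substitute 'h' -> 'e'  (+1)
  5. substitute 'o' -> 'n'  (+1)
  6. substitute 'l' -> 's'  (+1)
  7. substitute 'd' -> 'e'  (+1)
Edit distance = 7
Max length = max(4, 7) = 7
Similarity = 1 - 7/7
= 0.0000


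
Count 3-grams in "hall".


Word: "hall" (length 4)
Number of 3-grams = length - 3 + 1 = 4 - 3 + 1
= 2


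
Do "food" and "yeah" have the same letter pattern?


Pattern of "food": [0, 1, 1, 2]
Pattern of "yeah": [0, 1, 2, 3]
Patterns do not match
Same pattern = No


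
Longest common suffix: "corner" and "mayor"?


Word 1: "corner"
Word 2: "mayor"
Comparing from end:
  Pos -1: 'r' == 'r'
  Pos -2: 'e' != 'o' (stop)
LCS = "r" (length 1)


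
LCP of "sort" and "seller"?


Word 1: "sort"
Word 2: "seller"
Comparing from start:
  Pos 0: 's' == 's'
  Pos 1: 'o' != 'e' (stop)
LCP = "s" (length 1)


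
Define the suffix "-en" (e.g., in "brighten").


Suffix: -en
Example: brighten = bright + -en
Meaning = to make / become


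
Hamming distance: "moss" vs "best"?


Comparing character by character (same length = 4):
  Pos 0: 'm' vs 'b' !=
  Pos 1: 'o' vs 'e' !=
  Pos 2: 's' vs 's' =
  Pos 3: 's' vs 't' !=
Hamming distance = 3


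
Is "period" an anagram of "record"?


Word 1: "record" → sorted: cdeorr
Word 2: "period" → sorted: deiopr
Same letters? cdeorr != deiopr
Anagram = No


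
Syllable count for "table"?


Word: "table"
Syllable breakdown: ta · ble
Counting: 2 parts
= 2 syllables


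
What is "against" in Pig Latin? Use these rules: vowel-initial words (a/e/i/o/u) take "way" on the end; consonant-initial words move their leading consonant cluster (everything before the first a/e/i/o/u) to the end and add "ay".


Word: "against"
Starts with vowel → add 'way'
Pig Latin = "againstway"


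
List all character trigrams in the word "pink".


Word: "pink" (length 4)
Number of trigrams = 4 - 3 + 1 = 2
  Position 0: "pin"
  Position 1: "ink"
Trigrams = "pin", "ink"


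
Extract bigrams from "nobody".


Word: "nobody" (length 6)
Number of bigrams = 6 - 2 + 1 = 5
  Position 0: "no"
  Position 1: "ob"
  Position 2: "bo"
  Position 3: "od"
  Position 4: "dy"
Bigrams = "no", "ob", "bo", "od", "dy"


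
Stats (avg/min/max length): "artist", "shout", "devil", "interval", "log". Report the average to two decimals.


Lengths: "artist"=6, "shout"=5, "devil"=5, "interval"=8, "log"=3
Sum = 27, Count = 5
Average = 27/5 = 5.40
= avg=5.40, min=3, max=8


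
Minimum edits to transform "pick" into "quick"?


Word 1: "pick" (length 4)
Word 2: "quick" (length 5)
One optimal edit sequence (insert/delete/substitute each cost 1):
  1. insert 'q'  (+1)
  2. substitute 'p' -> 'u'  (+1)
  3. keep 'i'
  4. keep 'c'
  5. keep 'k'
Total edit operations: 2
Edit distance = 2


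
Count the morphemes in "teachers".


Word: "teachers"
Morphemes: teach / -er / -s
Each morpheme carries meaning
= 3 morphemes


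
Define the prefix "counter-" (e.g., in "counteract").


Prefix: counter-
Example: counteract (counter- + act)
Meaning = against / opposite


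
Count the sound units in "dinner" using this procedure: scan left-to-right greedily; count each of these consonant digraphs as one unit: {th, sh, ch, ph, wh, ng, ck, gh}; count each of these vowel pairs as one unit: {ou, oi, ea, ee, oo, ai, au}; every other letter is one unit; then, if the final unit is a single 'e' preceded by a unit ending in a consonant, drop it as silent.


Word: "dinner" (6 letters)
Left-to-right scan:
  [1] 'd' (letter)
  [2] 'i' (letter)
  [3] 'n' (letter)
  [4] 'n' (letter)
  [5] 'e' (letter)
  [6] 'r' (letter)
Units from scan: 6
Sound units = 6 units


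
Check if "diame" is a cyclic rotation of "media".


Word: "media", Candidate: "diame"
Method: check if candidate is substring of word+word
"mediamedia" contains "diame"? Yes
Is rotation = Yes


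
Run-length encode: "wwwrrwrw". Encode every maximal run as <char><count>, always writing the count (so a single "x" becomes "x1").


String: "wwwrrwrw"
Scanning for consecutive runs:
  'w' x 3
  'r' x 2
  'w' x 1
  'r' x 1
  'w' x 1
RLE = "w3r2w1r1w1"


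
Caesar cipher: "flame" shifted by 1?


Word: "flame"
Shift: 1
Each letter → (letter + shift) mod 26:
  'f' (5) + 1 = 6 → 'g'
  'l' (11) + 1 = 12 → 'm'
  'a' (0) + 1 = 1 → 'b'
  'm' (12) + 1 = 13 → 'n'
  'e' (4) + 1 = 5 → 'f'
Result = "gmbnf"


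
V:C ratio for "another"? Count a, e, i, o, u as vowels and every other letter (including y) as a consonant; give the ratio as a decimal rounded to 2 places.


Word: "another"
Vowels (a,e,i,o,u): 3
Consonants: 4
Ratio = 3/4
= 0.75


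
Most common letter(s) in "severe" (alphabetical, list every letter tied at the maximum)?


Word: "severe"
Letter counts:
  'e': 3
  'r': 1
  's': 1
  'v': 1
Maximum count = 3
Most frequent = 'e' (3 times each)


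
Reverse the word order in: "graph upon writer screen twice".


Original: "graph upon writer screen twice"
Words (1..n): graph | upon | writer | screen | twice
Reversed (n..1): twice | screen | writer | upon | graph
Result = "twice screen writer upon graph"


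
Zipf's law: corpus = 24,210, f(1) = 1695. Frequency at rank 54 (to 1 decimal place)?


Zipf's law: f(r) = f(1) / r
f(1) = 1695
f(54) = 1695 / 54
= 31.4 occurrences


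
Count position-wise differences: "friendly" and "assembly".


Comparing character by character (same length = 8):
  Pos 0: 'f' vs 'a' !=
  Pos 1: 'r' vs 's' !=
  Pos 2: 'i' vs 's' !=
  Pos 3: 'e' vs 'e' =
  Pos 4: 'n' vs 'm' !=
  Pos 5: 'd' vs 'b' !=
  Pos 6: 'l' vs 'l' =
  Pos 7: 'y' vs 'y' =
Hamming distance = 5


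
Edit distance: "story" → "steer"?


Word 1: "story" (length 5)
Word 2: "steer" (length 5)
One optimal edit sequence (insert/delete/substitute each cost 1):
  1. keep 's'
  2. keep 't'
  3. substitute 'o' -> 'e'  (+1)
  4. substitute 'r' -> 'e'  (+1)
  5. substitute 'y' -> 'r'  (+1)
Total edit operations: 3
Edit distance = 3


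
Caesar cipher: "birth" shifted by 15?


Word: "birth"
Shift: 15
Each letter → (letter + shift) mod 26:
  'b' (1) + 15 = 16 → 'q'
  'i' (8) + 15 = 23 → 'x'
  'r' (17) + 15 = 6 → 'g'
  't' (19) + 15 = 8 → 'i'
  'h' (7) + 15 = 22 → 'w'
Result = "qxgiw"


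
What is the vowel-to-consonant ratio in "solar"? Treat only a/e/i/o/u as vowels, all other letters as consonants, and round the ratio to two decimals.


Word: "solar"
Vowels (a,e,i,o,u): 2
Consonants: 3
Ratio = 2/3
= 0.67


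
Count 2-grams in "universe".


Word: "universe" (length 8)
Number of 2-grams = length - 2 + 1 = 8 - 2 + 1
= 7


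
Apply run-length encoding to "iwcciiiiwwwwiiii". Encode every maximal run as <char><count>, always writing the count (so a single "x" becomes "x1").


String: "iwcciiiiwwwwiiii"
Scanning for consecutive runs:
  'i' x 1
  'w' x 1
  'c' x 2
  'i' x 4
  'w' x 4
  'i' x 4
RLE = "i1w1c2i4w4i4"


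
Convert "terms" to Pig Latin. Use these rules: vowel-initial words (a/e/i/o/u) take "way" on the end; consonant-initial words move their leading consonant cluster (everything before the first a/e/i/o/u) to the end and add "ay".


Word: "terms"
Starts with consonant(s) → move to end, add 'ay'
Consonant cluster: "t"
Pig Latin = "ermstay"


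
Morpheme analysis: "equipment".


Word: "equipment"
Morphemes: equip / -ment
Each morpheme carries meaning
= 2 morphemes


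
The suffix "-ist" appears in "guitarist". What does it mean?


Suffix: -ist
Example: guitarist (guitar + -ist)
Meaning = one who practices


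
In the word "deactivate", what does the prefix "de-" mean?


Prefix: de-
Example: deactivate (de- + activate)
Meaning = remove / reverse


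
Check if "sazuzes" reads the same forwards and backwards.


Word: "sazuzes"
Reversed: "sezuzas"
Forward == Backward? sazuzes != sezuzas
Palindrome = No


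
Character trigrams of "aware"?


Word: "aware" (length 5)
Number of trigrams = 5 - 3 + 1 = 3
  Position 0: "awa"
  Position 1: "war"
  Position 2: "are"
Trigrams = "awa", "war", "are"


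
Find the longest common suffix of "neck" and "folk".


Word 1: "neck"
Word 2: "folk"
Comparing from end:
  Pos -1: 'k' == 'k'
  Pos -2: 'c' != 'l' (stop)
LCS = "k" (length 1)


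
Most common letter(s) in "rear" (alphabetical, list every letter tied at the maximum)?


Word: "rear"
Letter counts:
  'a': 1
  'e': 1
  'r': 2
Maximum count = 2
Most frequent = 'r' (2 times each)


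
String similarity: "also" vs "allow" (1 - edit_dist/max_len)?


Word 1: "also" (length 4)
Word 2: "allow" (length 5)
One optimal edit sequence:
  1. keep 'a'
  2. keep 'l'
  3. substitute 's' -> 'l'  (+1)
  4. keep 'o'
  5. insert 'w'  (+1)
Edit distance = 2
Max length = max(4, 5) = 5
Similarity = 1 - 2/5
= 0.6000


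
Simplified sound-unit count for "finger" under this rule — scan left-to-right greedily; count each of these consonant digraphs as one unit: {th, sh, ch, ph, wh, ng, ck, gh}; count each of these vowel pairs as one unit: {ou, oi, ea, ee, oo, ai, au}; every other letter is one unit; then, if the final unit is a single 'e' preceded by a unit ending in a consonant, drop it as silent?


Word: "finger" (6 letters)
Left-to-right scan:
  (1) 'f' (letter)
  (2) 'i' (letter)
  (3) 'ng' (digraph)
  (4) 'e' (letter)
  (5) 'r' (letter)
Units from scan: 5
Sound units = 5 units


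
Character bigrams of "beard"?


Word: "beard" (length 5)
Number of bigrams = 5 - 2 + 1 = 4
  Position 0: "be"
  Position 1: "ea"
  Position 2: "ar"
  Position 3: "rd"
Bigrams = "be", "ea", "ar", "rd"


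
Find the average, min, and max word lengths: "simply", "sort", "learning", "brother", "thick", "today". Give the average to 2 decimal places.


Lengths: "simply"=6, "sort"=4, "learning"=8, "brother"=7, "thick"=5, "today"=5
Sum = 35, Count = 6
Average = 35/6 = 5.83
= avg=5.83, min=4, max=8


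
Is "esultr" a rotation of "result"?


Word: "result", Candidate: "esultr"
Method: check if candidate is substring of word+word
"resultresult" contains "esultr"? Yes
Is rotation = Yes


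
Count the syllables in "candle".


Word: "candle"
Syllable breakdown: can · dle
Counting: 2 parts
= 2 syllables


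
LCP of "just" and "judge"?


Word 1: "just"
Word 2: "judge"
Comparing from start:
  Pos 0: 'j' == 'j'
  Pos 1: 'u' == 'u'
  Pos 2: 's' != 'd' (stop)
LCP = "ju" (length 2)


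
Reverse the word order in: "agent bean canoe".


Original: "agent bean canoe"
Words (1..n): agent | bean | canoe
Reversed (n..1): canoe | bean | agent
Result = "canoe bean agent"


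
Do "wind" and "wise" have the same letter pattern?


Pattern of "wind": [0, 1, 2, 3]
Pattern of "wise": [0, 1, 2, 3]
Patterns match
Same pattern = Yes


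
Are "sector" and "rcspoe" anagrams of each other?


Word 1: "sector" → sorted: ceorst
Word 2: "rcspoe" → sorted: ceoprs
Same letters? ceorst != ceoprs
Anagram = No


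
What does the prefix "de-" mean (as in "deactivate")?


Prefix: de-
As in: deactivate -> de- + activate
Meaning = remove / reverse


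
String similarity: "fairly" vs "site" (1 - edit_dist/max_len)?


Word 1: "fairly" (length 6)
Word 2: "site" (length 4)
One optimal edit sequence:
  1. delete 'f'  (+1)
  2. substitute 'a' -> 's'  (+1)
  3. keep 'i'
  4. delete 'r'  (+1)
  5. substitute 'l' -> 't'  (+1)
  6. substitute 'y' -> 'e'  (+1)
Edit distance = 5
Max length = max(6, 4) = 6
Similarity = 1 - 5/6
= 0.1667


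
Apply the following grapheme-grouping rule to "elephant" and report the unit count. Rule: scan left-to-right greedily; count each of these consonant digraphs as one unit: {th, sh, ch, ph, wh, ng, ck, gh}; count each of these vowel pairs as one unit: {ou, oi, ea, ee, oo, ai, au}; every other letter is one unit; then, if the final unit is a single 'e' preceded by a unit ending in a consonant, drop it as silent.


Word: "elephant" (8 letters)
Left-to-right scan:
  [1] 'e' (letter)
  [2] 'l' (letter)
  [3] 'e' (letter)
  [4] 'ph' (digraph)
  [5] 'a' (letter)
  [6] 'n' (letter)
  [7] 't' (letter)
Units from scan: 7
Sound units = 7 units


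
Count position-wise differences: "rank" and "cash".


Comparing character by character (same length = 4):
  Pos 0: 'r' vs 'c' !=
  Pos 1: 'a' vs 'a' =
  Pos 2: 'n' vs 's' !=
  Pos 3: 'k' vs 'h' !=
Hamming distance = 3


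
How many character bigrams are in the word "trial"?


Word: "trial" (length 5)
Number of 2-grams = length - 2 + 1 = 5 - 2 + 1
= 4


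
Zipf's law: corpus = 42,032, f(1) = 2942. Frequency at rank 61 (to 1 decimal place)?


Zipf's law: f(r) = f(1) / r
f(1) = 2942
f(61) = 2942 / 61
= 48.2 occurrences


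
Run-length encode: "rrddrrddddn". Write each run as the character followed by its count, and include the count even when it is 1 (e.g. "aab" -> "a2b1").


String: "rrddrrddddn"
Scanning for consecutive runs:
  'r' x 2
  'd' x 2
  'r' x 2
  'd' x 4
  'n' x 1
RLE = "r2d2r2d4n1"


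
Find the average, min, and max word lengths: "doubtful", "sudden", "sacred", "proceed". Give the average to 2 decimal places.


Lengths: "doubtful"=8, "sudden"=6, "sacred"=6, "proceed"=7
Sum = 27, Count = 4
Average = 27/4 = 6.75
= avg=6.75, min=6, max=8


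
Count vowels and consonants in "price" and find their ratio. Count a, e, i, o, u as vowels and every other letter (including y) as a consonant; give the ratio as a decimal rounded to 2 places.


Word: "price"
Vowels (a,e,i,o,u): 2
Consonants: 3
Ratio = 2/3
= 0.67


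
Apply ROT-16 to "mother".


Word: "mother"
Shift: 16
Each letter → (letter + shift) mod 26:
  'm' (12) + 16 = 2 → 'c'
  'o' (14) + 16 = 4 → 'e'
  't' (19) + 16 = 9 → 'j'
  'h' (7) + 16 = 23 → 'x'
  'e' (4) + 16 = 20 → 'u'
  'r' (17) + 16 = 7 → 'h'
Result = "cejxuh"


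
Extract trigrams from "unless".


Word: "unless" (length 6)
Number of trigrams = 6 - 3 + 1 = 4
  Position 0: "unl"
  Position 1: "nle"
  Position 2: "les"
  Position 3: "ess"
Trigrams = "unl", "nle", "les", "ess"


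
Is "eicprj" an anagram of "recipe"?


Word 1: "recipe" → sorted: ceeipr
Word 2: "eicprj" → sorted: ceijpr
Same letters? ceeipr != ceijpr
Anagram = No


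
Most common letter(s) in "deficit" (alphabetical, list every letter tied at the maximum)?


Word: "deficit"
Letter counts:
  'c': 1
  'd': 1
  'e': 1
  'f': 1
  'i': 2
  't': 1
Maximum count = 2
Most frequent = 'i' (2 times each)


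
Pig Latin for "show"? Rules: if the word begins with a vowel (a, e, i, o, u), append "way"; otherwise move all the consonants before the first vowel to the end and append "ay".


Word: "show"
Starts with consonant(s) → move to end, add 'ay'
Consonant cluster: "sh"
Pig Latin = "owshay"


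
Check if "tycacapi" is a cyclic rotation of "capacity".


Word: "capacity", Candidate: "tycacapi"
Method: check if candidate is substring of word+word
"capacitycapacity" contains "tycacapi"? No
Is rotation = No


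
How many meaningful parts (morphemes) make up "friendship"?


Word: "friendship"
Morphemes: friend + -ship
Each morpheme carries meaning
= 2 morphemes


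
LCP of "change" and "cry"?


Word 1: "change"
Word 2: "cry"
Comparing from start:
  Pos 0: 'c' == 'c'
  Pos 1: 'h' != 'r' (stop)
LCP = "c" (length 1)


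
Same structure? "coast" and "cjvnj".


Pattern of "coast": [0, 1, 2, 3, 4]
Pattern of "cjvnj": [0, 1, 2, 3, 1]
Patterns do not match
Same pattern = No


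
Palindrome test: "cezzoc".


Word: "cezzoc"
Reversed: "cozzec"
Forward == Backward? cezzoc != cozzec
Palindrome = No


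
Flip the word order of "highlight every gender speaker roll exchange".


Original: "highlight every gender speaker roll exchange"
Words (1..n): highlight | every | gender | speaker | roll | exchange
Reversed (n..1): exchange | roll | speaker | gender | every | highlight
Result = "exchange roll speaker gender every highlight"


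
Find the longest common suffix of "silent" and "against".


Word 1: "silent"
Word 2: "against"
Comparing from end:
  Pos -1: 't' == 't'
  Pos -2: 'n' != 's' (stop)
LCS = "t" (length 1)


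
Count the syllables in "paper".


Word: "paper"
Syllable breakdown: pa / per
Counting: 2 parts
= 2 syllables
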